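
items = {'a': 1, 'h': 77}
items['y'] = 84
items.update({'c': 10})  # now {'a': 1, 'h': 77, 'y': 84, 'c': 10}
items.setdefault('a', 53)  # 1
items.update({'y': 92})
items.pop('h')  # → 77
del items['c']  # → {'a': 1, 'y': 92}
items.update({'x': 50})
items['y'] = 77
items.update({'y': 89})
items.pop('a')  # 1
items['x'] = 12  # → {'y': 89, 'x': 12}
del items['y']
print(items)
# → {'x': 12}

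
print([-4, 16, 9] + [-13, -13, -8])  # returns [-4, 16, 9, -13, -13, -8]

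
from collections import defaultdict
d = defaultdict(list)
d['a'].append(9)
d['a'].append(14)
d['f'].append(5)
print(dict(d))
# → {'a': [9, 14], 'f': [5]}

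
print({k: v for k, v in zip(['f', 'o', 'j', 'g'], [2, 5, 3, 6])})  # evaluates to {'f': 2, 'o': 5, 'j': 3, 'g': 6}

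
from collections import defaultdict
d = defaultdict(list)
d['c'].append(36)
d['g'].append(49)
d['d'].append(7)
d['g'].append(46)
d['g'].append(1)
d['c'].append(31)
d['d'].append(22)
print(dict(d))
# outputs {'c': [36, 31], 'g': [49, 46, 1], 'd': [7, 22]}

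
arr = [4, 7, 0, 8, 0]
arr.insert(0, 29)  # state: [29, 4, 7, 0, 8, 0]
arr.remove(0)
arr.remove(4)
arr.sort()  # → [0, 7, 8, 29]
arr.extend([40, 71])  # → [0, 7, 8, 29, 40, 71]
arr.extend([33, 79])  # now [0, 7, 8, 29, 40, 71, 33, 79]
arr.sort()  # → [0, 7, 8, 29, 33, 40, 71, 79]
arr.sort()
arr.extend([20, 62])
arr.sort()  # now [0, 7, 8, 20, 29, 33, 40, 62, 71, 79]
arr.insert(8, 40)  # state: [0, 7, 8, 20, 29, 33, 40, 62, 40, 71, 79]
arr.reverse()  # [79, 71, 40, 62, 40, 33, 29, 20, 8, 7, 0]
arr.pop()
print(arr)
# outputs [79, 71, 40, 62, 40, 33, 29, 20, 8, 7]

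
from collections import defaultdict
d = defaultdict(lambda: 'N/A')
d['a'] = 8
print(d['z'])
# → N/A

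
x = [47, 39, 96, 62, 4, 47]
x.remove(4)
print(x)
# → [47, 39, 96, 62, 47]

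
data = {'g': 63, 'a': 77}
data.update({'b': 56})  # {'g': 63, 'a': 77, 'b': 56}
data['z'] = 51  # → {'g': 63, 'a': 77, 'b': 56, 'z': 51}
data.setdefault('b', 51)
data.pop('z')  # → 51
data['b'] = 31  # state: {'g': 63, 'a': 77, 'b': 31}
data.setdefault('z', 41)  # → 41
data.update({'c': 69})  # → {'g': 63, 'a': 77, 'b': 31, 'z': 41, 'c': 69}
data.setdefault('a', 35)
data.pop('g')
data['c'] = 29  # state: {'a': 77, 'b': 31, 'z': 41, 'c': 29}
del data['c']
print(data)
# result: {'a': 77, 'b': 31, 'z': 41}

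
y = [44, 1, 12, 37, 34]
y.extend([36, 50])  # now [44, 1, 12, 37, 34, 36, 50]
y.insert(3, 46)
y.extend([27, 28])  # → [44, 1, 12, 46, 37, 34, 36, 50, 27, 28]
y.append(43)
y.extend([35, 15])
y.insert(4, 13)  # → [44, 1, 12, 46, 13, 37, 34, 36, 50, 27, 28, 43, 35, 15]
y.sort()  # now [1, 12, 13, 15, 27, 28, 34, 35, 36, 37, 43, 44, 46, 50]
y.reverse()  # [50, 46, 44, 43, 37, 36, 35, 34, 28, 27, 15, 13, 12, 1]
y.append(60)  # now [50, 46, 44, 43, 37, 36, 35, 34, 28, 27, 15, 13, 12, 1, 60]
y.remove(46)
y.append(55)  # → [50, 44, 43, 37, 36, 35, 34, 28, 27, 15, 13, 12, 1, 60, 55]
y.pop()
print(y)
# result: [50, 44, 43, 37, 36, 35, 34, 28, 27, 15, 13, 12, 1, 60]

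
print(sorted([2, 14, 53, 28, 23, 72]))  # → [2, 14, 23, 28, 53, 72]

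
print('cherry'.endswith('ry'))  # True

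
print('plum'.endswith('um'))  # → True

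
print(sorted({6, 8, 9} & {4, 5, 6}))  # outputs [6]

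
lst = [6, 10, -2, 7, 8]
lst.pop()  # 8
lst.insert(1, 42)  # [6, 42, 10, -2, 7]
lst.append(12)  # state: [6, 42, 10, -2, 7, 12]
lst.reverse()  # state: [12, 7, -2, 10, 42, 6]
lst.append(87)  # [12, 7, -2, 10, 42, 6, 87]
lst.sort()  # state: [-2, 6, 7, 10, 12, 42, 87]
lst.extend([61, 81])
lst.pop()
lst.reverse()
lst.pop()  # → -2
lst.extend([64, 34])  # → [61, 87, 42, 12, 10, 7, 6, 64, 34]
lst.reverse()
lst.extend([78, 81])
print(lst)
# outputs [34, 64, 6, 7, 10, 12, 42, 87, 61, 78, 81]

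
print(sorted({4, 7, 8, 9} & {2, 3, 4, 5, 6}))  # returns [4]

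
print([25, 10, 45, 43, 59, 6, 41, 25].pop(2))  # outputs 45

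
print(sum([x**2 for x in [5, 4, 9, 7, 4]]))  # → 187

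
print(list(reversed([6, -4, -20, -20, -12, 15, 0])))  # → [0, 15, -12, -20, -20, -4, 6]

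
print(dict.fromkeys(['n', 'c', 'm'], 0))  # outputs {'n': 0, 'c': 0, 'm': 0}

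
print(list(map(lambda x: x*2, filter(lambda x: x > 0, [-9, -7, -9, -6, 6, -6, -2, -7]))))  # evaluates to [12]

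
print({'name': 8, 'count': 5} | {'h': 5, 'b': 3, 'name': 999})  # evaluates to {'name': 999, 'count': 5, 'h': 5, 'b': 3}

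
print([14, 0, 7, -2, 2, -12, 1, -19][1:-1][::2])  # [0, -2, -12]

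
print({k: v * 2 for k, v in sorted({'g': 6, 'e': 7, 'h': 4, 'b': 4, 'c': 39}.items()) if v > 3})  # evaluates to {'b': 8, 'c': 78, 'e': 14, 'g': 12, 'h': 8}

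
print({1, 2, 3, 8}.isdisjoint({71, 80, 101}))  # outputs True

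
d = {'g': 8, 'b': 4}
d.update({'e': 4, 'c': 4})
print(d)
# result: {'g': 8, 'b': 4, 'e': 4, 'c': 4}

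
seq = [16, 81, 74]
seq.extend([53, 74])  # [16, 81, 74, 53, 74]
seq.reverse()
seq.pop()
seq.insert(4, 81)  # [74, 53, 74, 81, 81]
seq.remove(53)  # [74, 74, 81, 81]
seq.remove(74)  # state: [74, 81, 81]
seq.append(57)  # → [74, 81, 81, 57]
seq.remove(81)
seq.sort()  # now [57, 74, 81]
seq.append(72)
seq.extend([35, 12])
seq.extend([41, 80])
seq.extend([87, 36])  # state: [57, 74, 81, 72, 35, 12, 41, 80, 87, 36]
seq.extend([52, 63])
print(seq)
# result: [57, 74, 81, 72, 35, 12, 41, 80, 87, 36, 52, 63]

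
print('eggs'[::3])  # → es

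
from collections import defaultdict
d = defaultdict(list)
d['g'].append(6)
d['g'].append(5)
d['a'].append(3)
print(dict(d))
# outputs {'g': [6, 5], 'a': [3]}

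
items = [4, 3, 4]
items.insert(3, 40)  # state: [4, 3, 4, 40]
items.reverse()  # [40, 4, 3, 4]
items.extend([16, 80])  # [40, 4, 3, 4, 16, 80]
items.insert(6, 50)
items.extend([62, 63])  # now [40, 4, 3, 4, 16, 80, 50, 62, 63]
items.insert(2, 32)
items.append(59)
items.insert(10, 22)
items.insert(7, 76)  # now [40, 4, 32, 3, 4, 16, 80, 76, 50, 62, 63, 22, 59]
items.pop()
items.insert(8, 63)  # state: [40, 4, 32, 3, 4, 16, 80, 76, 63, 50, 62, 63, 22]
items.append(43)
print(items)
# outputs [40, 4, 32, 3, 4, 16, 80, 76, 63, 50, 62, 63, 22, 43]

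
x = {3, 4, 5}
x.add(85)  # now {3, 4, 5, 85}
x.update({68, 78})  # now {3, 4, 5, 68, 78, 85}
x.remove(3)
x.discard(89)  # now {4, 5, 68, 78, 85}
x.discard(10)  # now {4, 5, 68, 78, 85}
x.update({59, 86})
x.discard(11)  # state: {4, 5, 59, 68, 78, 85, 86}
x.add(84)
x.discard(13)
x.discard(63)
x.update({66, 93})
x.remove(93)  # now {4, 5, 59, 66, 68, 78, 84, 85, 86}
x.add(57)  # {4, 5, 57, 59, 66, 68, 78, 84, 85, 86}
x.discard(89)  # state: {4, 5, 57, 59, 66, 68, 78, 84, 85, 86}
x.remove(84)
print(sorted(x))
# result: [4, 5, 57, 59, 66, 68, 78, 85, 86]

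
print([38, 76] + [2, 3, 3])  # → [38, 76, 2, 3, 3]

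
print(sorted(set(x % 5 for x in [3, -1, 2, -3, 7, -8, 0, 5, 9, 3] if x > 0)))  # [0, 2, 3, 4]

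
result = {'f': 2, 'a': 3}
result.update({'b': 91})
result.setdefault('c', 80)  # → 80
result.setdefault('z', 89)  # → 89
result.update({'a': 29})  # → {'f': 2, 'a': 29, 'b': 91, 'c': 80, 'z': 89}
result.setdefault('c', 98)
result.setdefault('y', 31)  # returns 31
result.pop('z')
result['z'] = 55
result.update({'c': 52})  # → {'f': 2, 'a': 29, 'b': 91, 'c': 52, 'y': 31, 'z': 55}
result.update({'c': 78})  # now {'f': 2, 'a': 29, 'b': 91, 'c': 78, 'y': 31, 'z': 55}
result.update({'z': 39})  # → {'f': 2, 'a': 29, 'b': 91, 'c': 78, 'y': 31, 'z': 39}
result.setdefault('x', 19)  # 19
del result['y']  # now {'f': 2, 'a': 29, 'b': 91, 'c': 78, 'z': 39, 'x': 19}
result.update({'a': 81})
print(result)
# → {'f': 2, 'a': 81, 'b': 91, 'c': 78, 'z': 39, 'x': 19}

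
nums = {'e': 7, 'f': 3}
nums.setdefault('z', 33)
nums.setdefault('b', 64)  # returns 64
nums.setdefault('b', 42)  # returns 64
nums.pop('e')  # 7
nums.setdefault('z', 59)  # 33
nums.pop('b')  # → 64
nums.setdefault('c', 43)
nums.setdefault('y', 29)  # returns 29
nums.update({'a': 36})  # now {'f': 3, 'z': 33, 'c': 43, 'y': 29, 'a': 36}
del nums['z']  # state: {'f': 3, 'c': 43, 'y': 29, 'a': 36}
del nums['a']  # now {'f': 3, 'c': 43, 'y': 29}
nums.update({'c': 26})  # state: {'f': 3, 'c': 26, 'y': 29}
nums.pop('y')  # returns 29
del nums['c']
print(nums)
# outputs {'f': 3}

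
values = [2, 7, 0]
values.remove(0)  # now [2, 7]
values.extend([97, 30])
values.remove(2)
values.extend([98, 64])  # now [7, 97, 30, 98, 64]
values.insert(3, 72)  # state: [7, 97, 30, 72, 98, 64]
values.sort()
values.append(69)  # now [7, 30, 64, 72, 97, 98, 69]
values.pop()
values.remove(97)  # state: [7, 30, 64, 72, 98]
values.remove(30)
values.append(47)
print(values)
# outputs [7, 64, 72, 98, 47]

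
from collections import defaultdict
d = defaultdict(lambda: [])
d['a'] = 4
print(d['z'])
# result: []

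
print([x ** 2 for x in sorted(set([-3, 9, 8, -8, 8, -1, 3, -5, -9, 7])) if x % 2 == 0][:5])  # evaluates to [64, 64]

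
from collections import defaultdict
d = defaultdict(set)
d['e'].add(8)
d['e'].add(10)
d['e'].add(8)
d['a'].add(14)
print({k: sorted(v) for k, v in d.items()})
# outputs {'e': [8, 10], 'a': [14]}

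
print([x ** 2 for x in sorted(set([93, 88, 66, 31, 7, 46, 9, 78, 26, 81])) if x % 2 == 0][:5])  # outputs [676, 2116, 4356, 6084, 7744]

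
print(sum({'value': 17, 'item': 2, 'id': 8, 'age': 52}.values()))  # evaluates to 79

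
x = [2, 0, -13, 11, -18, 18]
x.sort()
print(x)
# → [-18, -13, 0, 2, 11, 18]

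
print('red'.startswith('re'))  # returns True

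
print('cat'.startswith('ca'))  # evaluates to True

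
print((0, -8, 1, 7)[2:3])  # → (1,)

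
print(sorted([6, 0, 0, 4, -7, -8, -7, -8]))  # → [-8, -8, -7, -7, 0, 0, 4, 6]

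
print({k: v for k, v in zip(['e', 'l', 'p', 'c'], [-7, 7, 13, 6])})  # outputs {'e': -7, 'l': 7, 'p': 13, 'c': 6}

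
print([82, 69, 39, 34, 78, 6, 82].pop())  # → 82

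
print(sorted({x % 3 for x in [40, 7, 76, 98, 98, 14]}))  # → [1, 2]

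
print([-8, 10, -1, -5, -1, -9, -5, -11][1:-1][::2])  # [10, -5, -9]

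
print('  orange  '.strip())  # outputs orange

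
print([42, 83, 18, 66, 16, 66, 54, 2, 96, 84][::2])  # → [42, 18, 16, 54, 96]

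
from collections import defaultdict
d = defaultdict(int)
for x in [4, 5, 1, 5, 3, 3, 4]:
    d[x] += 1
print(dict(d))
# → {4: 2, 5: 2, 1: 1, 3: 2}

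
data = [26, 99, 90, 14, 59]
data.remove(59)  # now [26, 99, 90, 14]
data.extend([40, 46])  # [26, 99, 90, 14, 40, 46]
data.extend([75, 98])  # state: [26, 99, 90, 14, 40, 46, 75, 98]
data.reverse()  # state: [98, 75, 46, 40, 14, 90, 99, 26]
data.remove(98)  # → [75, 46, 40, 14, 90, 99, 26]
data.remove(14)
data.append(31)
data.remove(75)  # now [46, 40, 90, 99, 26, 31]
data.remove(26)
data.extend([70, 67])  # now [46, 40, 90, 99, 31, 70, 67]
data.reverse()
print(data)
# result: [67, 70, 31, 99, 90, 40, 46]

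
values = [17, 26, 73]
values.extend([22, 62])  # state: [17, 26, 73, 22, 62]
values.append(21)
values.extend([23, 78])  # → [17, 26, 73, 22, 62, 21, 23, 78]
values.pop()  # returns 78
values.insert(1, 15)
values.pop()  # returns 23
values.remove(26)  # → [17, 15, 73, 22, 62, 21]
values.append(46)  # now [17, 15, 73, 22, 62, 21, 46]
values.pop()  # 46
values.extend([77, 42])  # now [17, 15, 73, 22, 62, 21, 77, 42]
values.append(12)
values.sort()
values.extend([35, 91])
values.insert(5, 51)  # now [12, 15, 17, 21, 22, 51, 42, 62, 73, 77, 35, 91]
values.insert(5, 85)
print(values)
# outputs [12, 15, 17, 21, 22, 85, 51, 42, 62, 73, 77, 35, 91]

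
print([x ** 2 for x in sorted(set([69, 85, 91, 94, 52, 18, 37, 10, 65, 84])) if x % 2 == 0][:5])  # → [100, 324, 2704, 7056, 8836]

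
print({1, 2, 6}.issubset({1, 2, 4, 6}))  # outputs True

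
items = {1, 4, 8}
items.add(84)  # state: {1, 4, 8, 84}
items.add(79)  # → {1, 4, 8, 79, 84}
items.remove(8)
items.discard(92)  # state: {1, 4, 79, 84}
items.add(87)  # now {1, 4, 79, 84, 87}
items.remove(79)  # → {1, 4, 84, 87}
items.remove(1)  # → {4, 84, 87}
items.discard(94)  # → {4, 84, 87}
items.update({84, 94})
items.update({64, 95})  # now {4, 64, 84, 87, 94, 95}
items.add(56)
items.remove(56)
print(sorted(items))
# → [4, 64, 84, 87, 94, 95]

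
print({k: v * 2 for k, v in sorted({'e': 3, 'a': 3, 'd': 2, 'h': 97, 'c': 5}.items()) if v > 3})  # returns {'c': 10, 'h': 194}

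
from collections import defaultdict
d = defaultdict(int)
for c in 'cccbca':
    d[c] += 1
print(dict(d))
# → {'c': 4, 'b': 1, 'a': 1}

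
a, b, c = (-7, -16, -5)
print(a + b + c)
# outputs -28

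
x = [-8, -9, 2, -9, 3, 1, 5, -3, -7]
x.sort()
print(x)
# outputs [-9, -9, -8, -7, -3, 1, 2, 3, 5]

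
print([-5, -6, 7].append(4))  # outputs None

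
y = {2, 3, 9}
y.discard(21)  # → {2, 3, 9}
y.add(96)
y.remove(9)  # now {2, 3, 96}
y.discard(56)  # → {2, 3, 96}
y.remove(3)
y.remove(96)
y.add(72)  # {2, 72}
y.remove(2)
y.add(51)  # {51, 72}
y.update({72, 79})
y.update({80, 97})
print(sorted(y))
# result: [51, 72, 79, 80, 97]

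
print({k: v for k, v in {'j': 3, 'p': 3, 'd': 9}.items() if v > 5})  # {'d': 9}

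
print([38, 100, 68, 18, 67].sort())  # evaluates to None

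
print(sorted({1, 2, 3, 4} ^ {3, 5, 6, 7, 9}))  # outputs [1, 2, 4, 5, 6, 7, 9]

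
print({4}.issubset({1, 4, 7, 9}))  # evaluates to True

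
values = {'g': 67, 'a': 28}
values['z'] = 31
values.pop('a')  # 28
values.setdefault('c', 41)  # 41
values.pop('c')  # 41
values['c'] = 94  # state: {'g': 67, 'z': 31, 'c': 94}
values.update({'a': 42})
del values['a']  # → {'g': 67, 'z': 31, 'c': 94}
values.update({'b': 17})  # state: {'g': 67, 'z': 31, 'c': 94, 'b': 17}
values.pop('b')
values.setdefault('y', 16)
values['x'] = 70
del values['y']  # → {'g': 67, 'z': 31, 'c': 94, 'x': 70}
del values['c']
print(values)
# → {'g': 67, 'z': 31, 'x': 70}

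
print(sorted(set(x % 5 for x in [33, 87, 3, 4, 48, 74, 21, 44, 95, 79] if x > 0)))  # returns [0, 1, 2, 3, 4]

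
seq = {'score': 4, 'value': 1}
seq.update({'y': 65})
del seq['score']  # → {'value': 1, 'y': 65}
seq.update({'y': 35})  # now {'value': 1, 'y': 35}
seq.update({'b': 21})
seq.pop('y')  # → 35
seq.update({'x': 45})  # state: {'value': 1, 'b': 21, 'x': 45}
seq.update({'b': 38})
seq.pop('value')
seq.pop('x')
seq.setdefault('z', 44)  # 44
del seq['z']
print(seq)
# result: {'b': 38}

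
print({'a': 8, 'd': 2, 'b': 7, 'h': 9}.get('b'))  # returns 7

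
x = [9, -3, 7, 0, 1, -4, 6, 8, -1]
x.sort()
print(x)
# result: [-4, -3, -1, 0, 1, 6, 7, 8, 9]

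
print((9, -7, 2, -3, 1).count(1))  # 1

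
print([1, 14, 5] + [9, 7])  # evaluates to [1, 14, 5, 9, 7]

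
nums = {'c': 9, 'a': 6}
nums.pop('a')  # 6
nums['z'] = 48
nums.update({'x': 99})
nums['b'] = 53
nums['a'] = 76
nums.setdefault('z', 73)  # 48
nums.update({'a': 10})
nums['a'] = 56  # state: {'c': 9, 'z': 48, 'x': 99, 'b': 53, 'a': 56}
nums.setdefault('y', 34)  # 34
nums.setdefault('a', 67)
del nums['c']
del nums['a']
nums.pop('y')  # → 34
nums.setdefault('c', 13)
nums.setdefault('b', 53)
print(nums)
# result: {'z': 48, 'x': 99, 'b': 53, 'c': 13}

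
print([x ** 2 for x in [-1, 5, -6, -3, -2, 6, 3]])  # [1, 25, 36, 9, 4, 36, 9]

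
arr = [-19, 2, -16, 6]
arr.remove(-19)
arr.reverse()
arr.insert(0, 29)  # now [29, 6, -16, 2]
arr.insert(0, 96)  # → [96, 29, 6, -16, 2]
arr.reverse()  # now [2, -16, 6, 29, 96]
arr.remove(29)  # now [2, -16, 6, 96]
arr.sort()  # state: [-16, 2, 6, 96]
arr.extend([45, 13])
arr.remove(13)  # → [-16, 2, 6, 96, 45]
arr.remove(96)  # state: [-16, 2, 6, 45]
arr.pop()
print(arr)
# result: [-16, 2, 6]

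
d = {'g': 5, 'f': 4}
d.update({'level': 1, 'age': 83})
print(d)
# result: {'g': 5, 'f': 4, 'level': 1, 'age': 83}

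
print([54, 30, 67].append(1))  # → None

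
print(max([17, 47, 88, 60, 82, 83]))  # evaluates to 88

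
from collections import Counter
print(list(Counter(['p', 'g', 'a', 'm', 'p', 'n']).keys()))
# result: ['p', 'g', 'a', 'm', 'n']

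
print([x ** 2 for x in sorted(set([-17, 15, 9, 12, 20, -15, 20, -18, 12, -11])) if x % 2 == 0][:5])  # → [324, 144, 400]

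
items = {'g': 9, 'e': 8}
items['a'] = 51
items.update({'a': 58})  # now {'g': 9, 'e': 8, 'a': 58}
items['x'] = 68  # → {'g': 9, 'e': 8, 'a': 58, 'x': 68}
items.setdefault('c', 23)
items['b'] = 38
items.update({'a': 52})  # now {'g': 9, 'e': 8, 'a': 52, 'x': 68, 'c': 23, 'b': 38}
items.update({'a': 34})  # {'g': 9, 'e': 8, 'a': 34, 'x': 68, 'c': 23, 'b': 38}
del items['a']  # {'g': 9, 'e': 8, 'x': 68, 'c': 23, 'b': 38}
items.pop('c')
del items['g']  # {'e': 8, 'x': 68, 'b': 38}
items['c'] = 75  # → {'e': 8, 'x': 68, 'b': 38, 'c': 75}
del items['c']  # {'e': 8, 'x': 68, 'b': 38}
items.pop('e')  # 8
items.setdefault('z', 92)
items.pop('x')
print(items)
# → {'b': 38, 'z': 92}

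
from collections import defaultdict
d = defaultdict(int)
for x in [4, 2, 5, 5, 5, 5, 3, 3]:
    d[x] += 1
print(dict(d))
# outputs {4: 1, 2: 1, 5: 4, 3: 2}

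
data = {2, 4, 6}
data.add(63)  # {2, 4, 6, 63}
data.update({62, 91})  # {2, 4, 6, 62, 63, 91}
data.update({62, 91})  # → {2, 4, 6, 62, 63, 91}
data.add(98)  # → {2, 4, 6, 62, 63, 91, 98}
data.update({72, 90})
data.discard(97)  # {2, 4, 6, 62, 63, 72, 90, 91, 98}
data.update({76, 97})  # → {2, 4, 6, 62, 63, 72, 76, 90, 91, 97, 98}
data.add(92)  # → {2, 4, 6, 62, 63, 72, 76, 90, 91, 92, 97, 98}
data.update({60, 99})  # {2, 4, 6, 60, 62, 63, 72, 76, 90, 91, 92, 97, 98, 99}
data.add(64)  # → {2, 4, 6, 60, 62, 63, 64, 72, 76, 90, 91, 92, 97, 98, 99}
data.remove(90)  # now {2, 4, 6, 60, 62, 63, 64, 72, 76, 91, 92, 97, 98, 99}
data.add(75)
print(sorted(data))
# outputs [2, 4, 6, 60, 62, 63, 64, 72, 75, 76, 91, 92, 97, 98, 99]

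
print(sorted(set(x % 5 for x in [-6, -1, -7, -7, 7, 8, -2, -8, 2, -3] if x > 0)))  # [2, 3]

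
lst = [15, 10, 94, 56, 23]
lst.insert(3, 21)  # [15, 10, 94, 21, 56, 23]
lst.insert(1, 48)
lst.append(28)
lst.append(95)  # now [15, 48, 10, 94, 21, 56, 23, 28, 95]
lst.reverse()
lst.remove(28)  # [95, 23, 56, 21, 94, 10, 48, 15]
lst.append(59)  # [95, 23, 56, 21, 94, 10, 48, 15, 59]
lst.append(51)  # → [95, 23, 56, 21, 94, 10, 48, 15, 59, 51]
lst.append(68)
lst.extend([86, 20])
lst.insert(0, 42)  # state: [42, 95, 23, 56, 21, 94, 10, 48, 15, 59, 51, 68, 86, 20]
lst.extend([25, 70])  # [42, 95, 23, 56, 21, 94, 10, 48, 15, 59, 51, 68, 86, 20, 25, 70]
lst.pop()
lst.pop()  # 25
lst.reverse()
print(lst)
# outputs [20, 86, 68, 51, 59, 15, 48, 10, 94, 21, 56, 23, 95, 42]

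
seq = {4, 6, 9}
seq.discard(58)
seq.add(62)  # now {4, 6, 9, 62}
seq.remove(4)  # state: {6, 9, 62}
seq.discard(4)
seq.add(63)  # {6, 9, 62, 63}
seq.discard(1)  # {6, 9, 62, 63}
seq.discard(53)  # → {6, 9, 62, 63}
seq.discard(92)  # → {6, 9, 62, 63}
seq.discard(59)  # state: {6, 9, 62, 63}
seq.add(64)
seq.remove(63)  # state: {6, 9, 62, 64}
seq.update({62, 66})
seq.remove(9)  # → {6, 62, 64, 66}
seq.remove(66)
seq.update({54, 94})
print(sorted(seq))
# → [6, 54, 62, 64, 94]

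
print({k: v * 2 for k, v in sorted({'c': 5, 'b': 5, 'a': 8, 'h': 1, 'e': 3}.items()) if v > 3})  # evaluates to {'a': 16, 'b': 10, 'c': 10}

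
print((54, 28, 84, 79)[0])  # 54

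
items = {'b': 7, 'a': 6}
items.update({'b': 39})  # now {'b': 39, 'a': 6}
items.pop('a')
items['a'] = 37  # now {'b': 39, 'a': 37}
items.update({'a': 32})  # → {'b': 39, 'a': 32}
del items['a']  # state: {'b': 39}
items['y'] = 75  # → {'b': 39, 'y': 75}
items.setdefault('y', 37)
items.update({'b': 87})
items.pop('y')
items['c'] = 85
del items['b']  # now {'c': 85}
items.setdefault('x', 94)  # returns 94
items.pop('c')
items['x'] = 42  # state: {'x': 42}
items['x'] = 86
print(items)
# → {'x': 86}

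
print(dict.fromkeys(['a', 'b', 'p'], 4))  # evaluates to {'a': 4, 'b': 4, 'p': 4}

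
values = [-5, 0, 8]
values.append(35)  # [-5, 0, 8, 35]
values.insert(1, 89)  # [-5, 89, 0, 8, 35]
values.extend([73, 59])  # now [-5, 89, 0, 8, 35, 73, 59]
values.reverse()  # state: [59, 73, 35, 8, 0, 89, -5]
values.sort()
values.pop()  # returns 89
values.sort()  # [-5, 0, 8, 35, 59, 73]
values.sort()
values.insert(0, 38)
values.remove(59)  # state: [38, -5, 0, 8, 35, 73]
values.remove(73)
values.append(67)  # [38, -5, 0, 8, 35, 67]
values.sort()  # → [-5, 0, 8, 35, 38, 67]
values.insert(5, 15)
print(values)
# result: [-5, 0, 8, 35, 38, 15, 67]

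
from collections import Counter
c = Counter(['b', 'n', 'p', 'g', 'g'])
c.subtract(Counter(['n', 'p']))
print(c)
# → Counter({'g': 2, 'b': 1, 'n': 0, 'p': 0})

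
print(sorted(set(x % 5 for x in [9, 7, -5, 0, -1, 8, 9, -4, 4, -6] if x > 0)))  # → [2, 3, 4]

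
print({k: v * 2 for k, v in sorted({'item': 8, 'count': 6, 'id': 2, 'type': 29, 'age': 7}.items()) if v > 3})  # {'age': 14, 'count': 12, 'item': 16, 'type': 58}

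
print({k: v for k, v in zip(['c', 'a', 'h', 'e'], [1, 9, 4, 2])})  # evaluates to {'c': 1, 'a': 9, 'h': 4, 'e': 2}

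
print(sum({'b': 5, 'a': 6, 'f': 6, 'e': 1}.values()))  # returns 18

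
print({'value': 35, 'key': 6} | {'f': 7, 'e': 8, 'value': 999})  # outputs {'value': 999, 'key': 6, 'f': 7, 'e': 8}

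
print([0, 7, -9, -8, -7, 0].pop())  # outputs 0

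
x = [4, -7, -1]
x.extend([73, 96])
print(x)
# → [4, -7, -1, 73, 96]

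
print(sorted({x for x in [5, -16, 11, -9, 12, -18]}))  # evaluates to [-18, -16, -9, 5, 11, 12]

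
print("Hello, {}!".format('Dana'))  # Hello, Dana!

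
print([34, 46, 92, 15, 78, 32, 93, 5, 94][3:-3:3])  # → [15]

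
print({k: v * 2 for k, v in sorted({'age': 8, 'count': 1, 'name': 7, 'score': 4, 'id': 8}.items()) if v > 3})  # {'age': 16, 'id': 16, 'name': 14, 'score': 8}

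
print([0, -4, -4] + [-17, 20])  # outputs [0, -4, -4, -17, 20]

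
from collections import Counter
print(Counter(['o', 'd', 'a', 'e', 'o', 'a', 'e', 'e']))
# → Counter({'e': 3, 'o': 2, 'a': 2, 'd': 1})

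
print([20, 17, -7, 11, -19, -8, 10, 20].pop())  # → 20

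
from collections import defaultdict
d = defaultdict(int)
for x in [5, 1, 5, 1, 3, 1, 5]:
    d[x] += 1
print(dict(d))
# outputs {5: 3, 1: 3, 3: 1}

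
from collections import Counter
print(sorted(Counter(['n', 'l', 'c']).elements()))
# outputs ['c', 'l', 'n']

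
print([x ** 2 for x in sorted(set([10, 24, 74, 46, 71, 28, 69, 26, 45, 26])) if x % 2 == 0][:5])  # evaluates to [100, 576, 676, 784, 2116]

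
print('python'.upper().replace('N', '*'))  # PYTHO*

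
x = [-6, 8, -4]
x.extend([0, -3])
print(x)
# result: [-6, 8, -4, 0, -3]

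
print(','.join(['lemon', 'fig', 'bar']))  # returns lemon,fig,bar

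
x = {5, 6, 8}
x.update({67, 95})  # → {5, 6, 8, 67, 95}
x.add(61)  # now {5, 6, 8, 61, 67, 95}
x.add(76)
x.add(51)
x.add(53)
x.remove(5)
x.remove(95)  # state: {6, 8, 51, 53, 61, 67, 76}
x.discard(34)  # {6, 8, 51, 53, 61, 67, 76}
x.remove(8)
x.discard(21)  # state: {6, 51, 53, 61, 67, 76}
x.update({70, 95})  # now {6, 51, 53, 61, 67, 70, 76, 95}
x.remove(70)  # {6, 51, 53, 61, 67, 76, 95}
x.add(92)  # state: {6, 51, 53, 61, 67, 76, 92, 95}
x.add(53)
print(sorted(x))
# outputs [6, 51, 53, 61, 67, 76, 92, 95]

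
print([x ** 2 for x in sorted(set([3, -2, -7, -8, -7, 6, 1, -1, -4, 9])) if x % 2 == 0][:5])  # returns [64, 16, 4, 36]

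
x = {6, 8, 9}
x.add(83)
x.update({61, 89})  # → {6, 8, 9, 61, 83, 89}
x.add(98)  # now {6, 8, 9, 61, 83, 89, 98}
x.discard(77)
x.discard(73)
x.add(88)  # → {6, 8, 9, 61, 83, 88, 89, 98}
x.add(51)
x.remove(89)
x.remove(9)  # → {6, 8, 51, 61, 83, 88, 98}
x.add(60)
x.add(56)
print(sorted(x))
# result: [6, 8, 51, 56, 60, 61, 83, 88, 98]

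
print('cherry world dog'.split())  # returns ['cherry', 'world', 'dog']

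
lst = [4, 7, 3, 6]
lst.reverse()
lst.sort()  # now [3, 4, 6, 7]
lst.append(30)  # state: [3, 4, 6, 7, 30]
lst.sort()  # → [3, 4, 6, 7, 30]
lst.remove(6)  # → [3, 4, 7, 30]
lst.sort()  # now [3, 4, 7, 30]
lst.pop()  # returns 30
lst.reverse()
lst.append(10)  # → [7, 4, 3, 10]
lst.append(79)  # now [7, 4, 3, 10, 79]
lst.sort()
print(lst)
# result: [3, 4, 7, 10, 79]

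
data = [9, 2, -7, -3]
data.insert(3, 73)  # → [9, 2, -7, 73, -3]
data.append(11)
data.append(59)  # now [9, 2, -7, 73, -3, 11, 59]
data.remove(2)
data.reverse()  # [59, 11, -3, 73, -7, 9]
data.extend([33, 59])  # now [59, 11, -3, 73, -7, 9, 33, 59]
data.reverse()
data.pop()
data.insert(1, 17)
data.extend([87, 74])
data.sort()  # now [-7, -3, 9, 11, 17, 33, 59, 73, 74, 87]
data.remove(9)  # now [-7, -3, 11, 17, 33, 59, 73, 74, 87]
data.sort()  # [-7, -3, 11, 17, 33, 59, 73, 74, 87]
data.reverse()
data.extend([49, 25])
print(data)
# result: [87, 74, 73, 59, 33, 17, 11, -3, -7, 49, 25]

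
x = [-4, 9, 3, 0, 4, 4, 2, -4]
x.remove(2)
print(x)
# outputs [-4, 9, 3, 0, 4, 4, -4]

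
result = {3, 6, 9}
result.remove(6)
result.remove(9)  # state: {3}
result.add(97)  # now {3, 97}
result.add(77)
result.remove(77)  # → {3, 97}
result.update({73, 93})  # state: {3, 73, 93, 97}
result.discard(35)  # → {3, 73, 93, 97}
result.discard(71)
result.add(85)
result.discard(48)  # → {3, 73, 85, 93, 97}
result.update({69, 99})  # {3, 69, 73, 85, 93, 97, 99}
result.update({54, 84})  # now {3, 54, 69, 73, 84, 85, 93, 97, 99}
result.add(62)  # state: {3, 54, 62, 69, 73, 84, 85, 93, 97, 99}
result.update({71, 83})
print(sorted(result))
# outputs [3, 54, 62, 69, 71, 73, 83, 84, 85, 93, 97, 99]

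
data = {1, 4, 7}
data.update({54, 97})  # {1, 4, 7, 54, 97}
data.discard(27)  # {1, 4, 7, 54, 97}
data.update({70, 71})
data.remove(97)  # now {1, 4, 7, 54, 70, 71}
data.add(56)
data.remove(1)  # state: {4, 7, 54, 56, 70, 71}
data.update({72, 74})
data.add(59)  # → {4, 7, 54, 56, 59, 70, 71, 72, 74}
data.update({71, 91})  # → {4, 7, 54, 56, 59, 70, 71, 72, 74, 91}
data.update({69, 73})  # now {4, 7, 54, 56, 59, 69, 70, 71, 72, 73, 74, 91}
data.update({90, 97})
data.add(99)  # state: {4, 7, 54, 56, 59, 69, 70, 71, 72, 73, 74, 90, 91, 97, 99}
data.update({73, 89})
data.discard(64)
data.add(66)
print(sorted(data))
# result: [4, 7, 54, 56, 59, 66, 69, 70, 71, 72, 73, 74, 89, 90, 91, 97, 99]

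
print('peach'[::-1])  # hcaep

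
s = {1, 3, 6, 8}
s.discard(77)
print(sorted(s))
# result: [1, 3, 6, 8]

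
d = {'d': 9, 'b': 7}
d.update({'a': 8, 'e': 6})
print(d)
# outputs {'d': 9, 'b': 7, 'a': 8, 'e': 6}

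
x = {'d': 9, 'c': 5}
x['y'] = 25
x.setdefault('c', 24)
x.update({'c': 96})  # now {'d': 9, 'c': 96, 'y': 25}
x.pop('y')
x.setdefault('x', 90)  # 90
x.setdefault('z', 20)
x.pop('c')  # 96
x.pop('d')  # 9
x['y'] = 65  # {'x': 90, 'z': 20, 'y': 65}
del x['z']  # {'x': 90, 'y': 65}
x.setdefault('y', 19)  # 65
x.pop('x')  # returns 90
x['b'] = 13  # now {'y': 65, 'b': 13}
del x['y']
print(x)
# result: {'b': 13}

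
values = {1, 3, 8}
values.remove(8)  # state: {1, 3}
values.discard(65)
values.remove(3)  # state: {1}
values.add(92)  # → {1, 92}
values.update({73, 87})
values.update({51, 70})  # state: {1, 51, 70, 73, 87, 92}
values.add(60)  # {1, 51, 60, 70, 73, 87, 92}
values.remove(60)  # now {1, 51, 70, 73, 87, 92}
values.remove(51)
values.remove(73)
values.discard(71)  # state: {1, 70, 87, 92}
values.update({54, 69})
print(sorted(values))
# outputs [1, 54, 69, 70, 87, 92]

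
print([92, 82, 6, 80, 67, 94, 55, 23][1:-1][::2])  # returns [82, 80, 94]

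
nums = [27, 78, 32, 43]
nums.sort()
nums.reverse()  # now [78, 43, 32, 27]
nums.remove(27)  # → [78, 43, 32]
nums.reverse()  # [32, 43, 78]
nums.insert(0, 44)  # [44, 32, 43, 78]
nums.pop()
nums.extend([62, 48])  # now [44, 32, 43, 62, 48]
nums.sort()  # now [32, 43, 44, 48, 62]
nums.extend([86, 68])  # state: [32, 43, 44, 48, 62, 86, 68]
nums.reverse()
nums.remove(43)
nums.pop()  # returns 32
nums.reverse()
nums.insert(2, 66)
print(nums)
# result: [44, 48, 66, 62, 86, 68]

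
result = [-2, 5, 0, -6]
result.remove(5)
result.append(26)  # [-2, 0, -6, 26]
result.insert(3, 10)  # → [-2, 0, -6, 10, 26]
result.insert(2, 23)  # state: [-2, 0, 23, -6, 10, 26]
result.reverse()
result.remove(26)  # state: [10, -6, 23, 0, -2]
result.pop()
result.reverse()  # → [0, 23, -6, 10]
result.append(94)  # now [0, 23, -6, 10, 94]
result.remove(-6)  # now [0, 23, 10, 94]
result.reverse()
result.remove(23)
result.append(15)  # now [94, 10, 0, 15]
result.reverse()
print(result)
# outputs [15, 0, 10, 94]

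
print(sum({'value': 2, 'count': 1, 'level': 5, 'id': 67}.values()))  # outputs 75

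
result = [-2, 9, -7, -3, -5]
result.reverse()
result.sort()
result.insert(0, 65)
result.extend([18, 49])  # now [65, -7, -5, -3, -2, 9, 18, 49]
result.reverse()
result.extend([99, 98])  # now [49, 18, 9, -2, -3, -5, -7, 65, 99, 98]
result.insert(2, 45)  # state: [49, 18, 45, 9, -2, -3, -5, -7, 65, 99, 98]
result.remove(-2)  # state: [49, 18, 45, 9, -3, -5, -7, 65, 99, 98]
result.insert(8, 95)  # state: [49, 18, 45, 9, -3, -5, -7, 65, 95, 99, 98]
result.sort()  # [-7, -5, -3, 9, 18, 45, 49, 65, 95, 98, 99]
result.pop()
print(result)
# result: [-7, -5, -3, 9, 18, 45, 49, 65, 95, 98]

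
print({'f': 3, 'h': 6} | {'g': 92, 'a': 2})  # {'f': 3, 'h': 6, 'g': 92, 'a': 2}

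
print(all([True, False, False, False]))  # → False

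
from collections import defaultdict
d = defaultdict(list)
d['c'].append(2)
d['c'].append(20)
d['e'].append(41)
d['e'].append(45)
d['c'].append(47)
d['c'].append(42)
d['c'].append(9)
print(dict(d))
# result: {'c': [2, 20, 47, 42, 9], 'e': [41, 45]}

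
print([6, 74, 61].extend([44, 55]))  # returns None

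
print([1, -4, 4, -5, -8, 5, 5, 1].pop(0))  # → 1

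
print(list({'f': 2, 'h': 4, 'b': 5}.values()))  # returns [2, 4, 5]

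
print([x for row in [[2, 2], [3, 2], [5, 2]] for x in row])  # [2, 2, 3, 2, 5, 2]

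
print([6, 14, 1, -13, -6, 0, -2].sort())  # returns None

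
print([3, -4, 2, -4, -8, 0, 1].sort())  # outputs None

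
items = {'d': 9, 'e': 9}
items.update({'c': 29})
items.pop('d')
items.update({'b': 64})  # {'e': 9, 'c': 29, 'b': 64}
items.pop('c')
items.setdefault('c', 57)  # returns 57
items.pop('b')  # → 64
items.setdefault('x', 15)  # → 15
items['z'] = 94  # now {'e': 9, 'c': 57, 'x': 15, 'z': 94}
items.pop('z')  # 94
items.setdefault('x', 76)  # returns 15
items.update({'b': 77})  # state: {'e': 9, 'c': 57, 'x': 15, 'b': 77}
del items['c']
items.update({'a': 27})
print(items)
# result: {'e': 9, 'x': 15, 'b': 77, 'a': 27}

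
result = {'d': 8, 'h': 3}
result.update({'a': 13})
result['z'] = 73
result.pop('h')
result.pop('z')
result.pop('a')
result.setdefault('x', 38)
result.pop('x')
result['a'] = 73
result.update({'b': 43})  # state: {'d': 8, 'a': 73, 'b': 43}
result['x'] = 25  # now {'d': 8, 'a': 73, 'b': 43, 'x': 25}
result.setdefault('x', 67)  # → 25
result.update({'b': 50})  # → {'d': 8, 'a': 73, 'b': 50, 'x': 25}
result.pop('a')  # 73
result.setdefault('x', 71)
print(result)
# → {'d': 8, 'b': 50, 'x': 25}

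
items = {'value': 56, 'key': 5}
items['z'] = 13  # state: {'value': 56, 'key': 5, 'z': 13}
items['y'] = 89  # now {'value': 56, 'key': 5, 'z': 13, 'y': 89}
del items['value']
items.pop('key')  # 5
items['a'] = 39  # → {'z': 13, 'y': 89, 'a': 39}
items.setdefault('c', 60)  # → 60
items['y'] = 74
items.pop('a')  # 39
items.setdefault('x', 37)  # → 37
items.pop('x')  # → 37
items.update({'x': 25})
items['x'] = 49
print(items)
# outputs {'z': 13, 'y': 74, 'c': 60, 'x': 49}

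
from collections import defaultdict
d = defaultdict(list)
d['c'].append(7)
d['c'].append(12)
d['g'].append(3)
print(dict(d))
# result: {'c': [7, 12], 'g': [3]}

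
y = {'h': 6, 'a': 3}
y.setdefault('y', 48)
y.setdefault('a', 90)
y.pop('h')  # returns 6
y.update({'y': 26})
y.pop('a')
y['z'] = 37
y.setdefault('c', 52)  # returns 52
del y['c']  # {'y': 26, 'z': 37}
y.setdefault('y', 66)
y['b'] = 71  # {'y': 26, 'z': 37, 'b': 71}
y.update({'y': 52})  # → {'y': 52, 'z': 37, 'b': 71}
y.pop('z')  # 37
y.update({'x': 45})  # {'y': 52, 'b': 71, 'x': 45}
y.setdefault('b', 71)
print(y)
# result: {'y': 52, 'b': 71, 'x': 45}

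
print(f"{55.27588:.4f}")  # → 55.2759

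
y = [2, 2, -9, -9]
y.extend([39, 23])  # [2, 2, -9, -9, 39, 23]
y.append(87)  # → [2, 2, -9, -9, 39, 23, 87]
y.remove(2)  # [2, -9, -9, 39, 23, 87]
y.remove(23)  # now [2, -9, -9, 39, 87]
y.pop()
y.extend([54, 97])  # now [2, -9, -9, 39, 54, 97]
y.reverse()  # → [97, 54, 39, -9, -9, 2]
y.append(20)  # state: [97, 54, 39, -9, -9, 2, 20]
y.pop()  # 20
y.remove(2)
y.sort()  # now [-9, -9, 39, 54, 97]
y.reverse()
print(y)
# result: [97, 54, 39, -9, -9]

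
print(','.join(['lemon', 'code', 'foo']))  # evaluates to lemon,code,foo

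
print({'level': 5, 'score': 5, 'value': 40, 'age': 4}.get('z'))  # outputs None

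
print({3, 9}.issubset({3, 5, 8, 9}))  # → True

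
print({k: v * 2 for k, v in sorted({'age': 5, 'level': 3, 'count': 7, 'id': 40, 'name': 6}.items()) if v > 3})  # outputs {'age': 10, 'count': 14, 'id': 80, 'name': 12}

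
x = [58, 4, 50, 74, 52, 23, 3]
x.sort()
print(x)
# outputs [3, 4, 23, 50, 52, 58, 74]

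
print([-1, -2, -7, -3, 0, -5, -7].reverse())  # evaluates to None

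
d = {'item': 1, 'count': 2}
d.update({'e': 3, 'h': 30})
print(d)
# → {'item': 1, 'count': 2, 'e': 3, 'h': 30}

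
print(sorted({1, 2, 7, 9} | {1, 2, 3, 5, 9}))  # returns [1, 2, 3, 5, 7, 9]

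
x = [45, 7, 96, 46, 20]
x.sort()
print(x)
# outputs [7, 20, 45, 46, 96]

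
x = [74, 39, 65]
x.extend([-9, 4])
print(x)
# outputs [74, 39, 65, -9, 4]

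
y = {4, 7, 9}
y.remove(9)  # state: {4, 7}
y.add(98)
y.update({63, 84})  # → {4, 7, 63, 84, 98}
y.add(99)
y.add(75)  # {4, 7, 63, 75, 84, 98, 99}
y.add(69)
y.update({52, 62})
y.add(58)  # {4, 7, 52, 58, 62, 63, 69, 75, 84, 98, 99}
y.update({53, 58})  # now {4, 7, 52, 53, 58, 62, 63, 69, 75, 84, 98, 99}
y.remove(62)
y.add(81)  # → {4, 7, 52, 53, 58, 63, 69, 75, 81, 84, 98, 99}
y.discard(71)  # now {4, 7, 52, 53, 58, 63, 69, 75, 81, 84, 98, 99}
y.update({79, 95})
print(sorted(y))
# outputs [4, 7, 52, 53, 58, 63, 69, 75, 79, 81, 84, 95, 98, 99]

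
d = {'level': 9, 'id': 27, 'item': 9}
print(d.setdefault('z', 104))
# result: 104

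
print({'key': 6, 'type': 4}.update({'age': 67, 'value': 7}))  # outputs None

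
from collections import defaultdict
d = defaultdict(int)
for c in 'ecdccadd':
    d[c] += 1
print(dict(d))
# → {'e': 1, 'c': 3, 'd': 3, 'a': 1}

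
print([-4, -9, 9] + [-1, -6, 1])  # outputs [-4, -9, 9, -1, -6, 1]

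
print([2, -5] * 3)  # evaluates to [2, -5, 2, -5, 2, -5]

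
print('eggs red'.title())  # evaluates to Eggs Red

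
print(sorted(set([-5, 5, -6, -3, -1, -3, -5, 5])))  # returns [-6, -5, -3, -1, 5]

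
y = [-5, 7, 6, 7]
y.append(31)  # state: [-5, 7, 6, 7, 31]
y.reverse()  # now [31, 7, 6, 7, -5]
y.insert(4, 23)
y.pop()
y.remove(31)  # [7, 6, 7, 23]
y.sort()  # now [6, 7, 7, 23]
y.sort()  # [6, 7, 7, 23]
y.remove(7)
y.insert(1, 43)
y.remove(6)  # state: [43, 7, 23]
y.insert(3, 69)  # [43, 7, 23, 69]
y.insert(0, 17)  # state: [17, 43, 7, 23, 69]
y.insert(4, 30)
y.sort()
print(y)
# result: [7, 17, 23, 30, 43, 69]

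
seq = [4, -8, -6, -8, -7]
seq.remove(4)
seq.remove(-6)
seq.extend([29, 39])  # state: [-8, -8, -7, 29, 39]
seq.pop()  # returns 39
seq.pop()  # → 29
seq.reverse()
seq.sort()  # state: [-8, -8, -7]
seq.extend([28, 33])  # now [-8, -8, -7, 28, 33]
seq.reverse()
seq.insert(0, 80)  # [80, 33, 28, -7, -8, -8]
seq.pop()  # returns -8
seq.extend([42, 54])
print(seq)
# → [80, 33, 28, -7, -8, 42, 54]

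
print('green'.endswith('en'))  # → True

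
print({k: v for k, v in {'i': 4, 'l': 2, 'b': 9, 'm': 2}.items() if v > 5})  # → {'b': 9}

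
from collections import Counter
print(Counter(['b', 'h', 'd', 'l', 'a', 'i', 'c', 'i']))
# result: Counter({'i': 2, 'b': 1, 'h': 1, 'd': 1, 'l': 1, 'a': 1, 'c': 1})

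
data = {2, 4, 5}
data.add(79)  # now {2, 4, 5, 79}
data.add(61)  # {2, 4, 5, 61, 79}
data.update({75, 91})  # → {2, 4, 5, 61, 75, 79, 91}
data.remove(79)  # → {2, 4, 5, 61, 75, 91}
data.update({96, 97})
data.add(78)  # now {2, 4, 5, 61, 75, 78, 91, 96, 97}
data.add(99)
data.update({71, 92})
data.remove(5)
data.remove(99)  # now {2, 4, 61, 71, 75, 78, 91, 92, 96, 97}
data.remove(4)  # {2, 61, 71, 75, 78, 91, 92, 96, 97}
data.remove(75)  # {2, 61, 71, 78, 91, 92, 96, 97}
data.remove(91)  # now {2, 61, 71, 78, 92, 96, 97}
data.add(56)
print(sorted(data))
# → [2, 56, 61, 71, 78, 92, 96, 97]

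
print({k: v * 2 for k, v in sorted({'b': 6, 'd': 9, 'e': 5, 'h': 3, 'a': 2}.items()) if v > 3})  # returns {'b': 12, 'd': 18, 'e': 10}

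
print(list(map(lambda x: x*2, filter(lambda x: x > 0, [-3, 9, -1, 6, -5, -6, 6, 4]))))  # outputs [18, 12, 12, 8]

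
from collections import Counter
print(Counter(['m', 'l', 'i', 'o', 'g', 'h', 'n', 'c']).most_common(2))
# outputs [('m', 1), ('l', 1)]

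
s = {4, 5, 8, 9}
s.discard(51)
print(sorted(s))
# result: [4, 5, 8, 9]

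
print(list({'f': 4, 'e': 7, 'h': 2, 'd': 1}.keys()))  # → ['f', 'e', 'h', 'd']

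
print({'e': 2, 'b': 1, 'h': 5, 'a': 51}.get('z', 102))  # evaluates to 102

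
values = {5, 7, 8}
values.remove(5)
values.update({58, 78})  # {7, 8, 58, 78}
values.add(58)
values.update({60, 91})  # {7, 8, 58, 60, 78, 91}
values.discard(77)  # {7, 8, 58, 60, 78, 91}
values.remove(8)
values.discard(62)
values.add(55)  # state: {7, 55, 58, 60, 78, 91}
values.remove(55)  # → {7, 58, 60, 78, 91}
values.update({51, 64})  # {7, 51, 58, 60, 64, 78, 91}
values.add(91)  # {7, 51, 58, 60, 64, 78, 91}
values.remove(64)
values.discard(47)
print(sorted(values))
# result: [7, 51, 58, 60, 78, 91]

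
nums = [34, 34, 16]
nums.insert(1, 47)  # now [34, 47, 34, 16]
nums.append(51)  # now [34, 47, 34, 16, 51]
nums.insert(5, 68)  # [34, 47, 34, 16, 51, 68]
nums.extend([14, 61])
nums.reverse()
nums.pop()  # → 34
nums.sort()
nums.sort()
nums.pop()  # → 68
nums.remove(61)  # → [14, 16, 34, 47, 51]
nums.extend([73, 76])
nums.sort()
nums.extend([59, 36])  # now [14, 16, 34, 47, 51, 73, 76, 59, 36]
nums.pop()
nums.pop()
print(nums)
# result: [14, 16, 34, 47, 51, 73, 76]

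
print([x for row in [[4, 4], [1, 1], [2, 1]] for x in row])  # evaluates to [4, 4, 1, 1, 2, 1]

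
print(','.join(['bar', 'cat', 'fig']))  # bar,cat,fig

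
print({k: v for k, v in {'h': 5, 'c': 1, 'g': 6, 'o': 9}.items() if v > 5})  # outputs {'g': 6, 'o': 9}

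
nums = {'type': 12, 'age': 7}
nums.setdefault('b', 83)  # 83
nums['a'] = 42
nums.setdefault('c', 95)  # 95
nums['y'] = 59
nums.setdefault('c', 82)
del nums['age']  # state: {'type': 12, 'b': 83, 'a': 42, 'c': 95, 'y': 59}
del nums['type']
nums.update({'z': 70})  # {'b': 83, 'a': 42, 'c': 95, 'y': 59, 'z': 70}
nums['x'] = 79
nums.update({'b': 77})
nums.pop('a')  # 42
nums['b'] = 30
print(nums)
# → {'b': 30, 'c': 95, 'y': 59, 'z': 70, 'x': 79}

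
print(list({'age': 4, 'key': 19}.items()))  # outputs [('age', 4), ('key', 19)]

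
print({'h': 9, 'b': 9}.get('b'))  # 9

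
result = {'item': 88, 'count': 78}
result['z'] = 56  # {'item': 88, 'count': 78, 'z': 56}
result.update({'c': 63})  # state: {'item': 88, 'count': 78, 'z': 56, 'c': 63}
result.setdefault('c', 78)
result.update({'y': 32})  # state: {'item': 88, 'count': 78, 'z': 56, 'c': 63, 'y': 32}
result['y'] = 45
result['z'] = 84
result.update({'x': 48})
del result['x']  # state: {'item': 88, 'count': 78, 'z': 84, 'c': 63, 'y': 45}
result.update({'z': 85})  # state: {'item': 88, 'count': 78, 'z': 85, 'c': 63, 'y': 45}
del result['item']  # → {'count': 78, 'z': 85, 'c': 63, 'y': 45}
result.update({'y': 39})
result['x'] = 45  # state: {'count': 78, 'z': 85, 'c': 63, 'y': 39, 'x': 45}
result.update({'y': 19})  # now {'count': 78, 'z': 85, 'c': 63, 'y': 19, 'x': 45}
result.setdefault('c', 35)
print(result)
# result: {'count': 78, 'z': 85, 'c': 63, 'y': 19, 'x': 45}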